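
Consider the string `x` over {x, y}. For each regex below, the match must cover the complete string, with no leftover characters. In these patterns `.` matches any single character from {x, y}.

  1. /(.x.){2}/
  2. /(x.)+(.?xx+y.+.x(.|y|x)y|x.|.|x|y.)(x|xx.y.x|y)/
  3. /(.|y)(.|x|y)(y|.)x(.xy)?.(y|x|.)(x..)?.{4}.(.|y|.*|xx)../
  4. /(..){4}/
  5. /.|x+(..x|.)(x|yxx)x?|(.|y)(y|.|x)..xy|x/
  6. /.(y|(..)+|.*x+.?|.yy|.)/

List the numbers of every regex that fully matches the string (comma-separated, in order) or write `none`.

1 → no match
2 → no match
3 → no match
4 → no match
5 → match
6 → no match

5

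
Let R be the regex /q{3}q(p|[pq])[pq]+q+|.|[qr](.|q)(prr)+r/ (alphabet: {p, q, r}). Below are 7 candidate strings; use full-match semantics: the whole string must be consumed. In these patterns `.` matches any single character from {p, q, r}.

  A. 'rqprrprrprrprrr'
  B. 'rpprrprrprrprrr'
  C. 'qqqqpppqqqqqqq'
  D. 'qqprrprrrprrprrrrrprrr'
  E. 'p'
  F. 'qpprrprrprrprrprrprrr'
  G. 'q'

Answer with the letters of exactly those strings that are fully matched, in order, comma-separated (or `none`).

A → match
B → match
C → match
D → no match
E → match
F → match
G → match

A, B, C, E, F, G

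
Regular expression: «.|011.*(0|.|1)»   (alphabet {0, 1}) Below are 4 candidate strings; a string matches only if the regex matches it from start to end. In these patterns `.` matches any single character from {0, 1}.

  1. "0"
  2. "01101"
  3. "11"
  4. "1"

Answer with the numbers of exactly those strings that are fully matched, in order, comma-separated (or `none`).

1, 2, 4

1. "0" → match
2. "01101" → match
3. "11" → no match
4. "1" → match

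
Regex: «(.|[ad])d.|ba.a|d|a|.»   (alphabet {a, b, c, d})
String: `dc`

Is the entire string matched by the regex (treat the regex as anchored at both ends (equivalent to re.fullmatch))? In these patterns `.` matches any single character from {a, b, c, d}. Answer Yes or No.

No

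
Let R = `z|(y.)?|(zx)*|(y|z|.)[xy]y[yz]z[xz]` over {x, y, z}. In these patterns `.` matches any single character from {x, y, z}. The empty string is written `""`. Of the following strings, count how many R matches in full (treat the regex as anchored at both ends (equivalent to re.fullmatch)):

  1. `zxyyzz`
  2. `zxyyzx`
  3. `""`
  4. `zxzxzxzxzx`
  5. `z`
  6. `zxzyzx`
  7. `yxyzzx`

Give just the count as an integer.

6

1 → match
2 → match
3 → match
4 → match
5 → match
6 → no match
7 → match
Total matched: 6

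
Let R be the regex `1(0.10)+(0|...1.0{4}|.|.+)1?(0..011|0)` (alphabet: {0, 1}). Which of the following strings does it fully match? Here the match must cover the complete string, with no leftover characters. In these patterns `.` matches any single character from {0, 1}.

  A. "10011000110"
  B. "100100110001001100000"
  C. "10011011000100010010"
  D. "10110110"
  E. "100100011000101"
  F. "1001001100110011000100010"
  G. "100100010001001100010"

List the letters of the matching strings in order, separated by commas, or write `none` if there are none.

A. "10011000110" → no match
B → match
C → no match
D. "10110110" → match
E → no match
F → match
G → match

B, D, F, G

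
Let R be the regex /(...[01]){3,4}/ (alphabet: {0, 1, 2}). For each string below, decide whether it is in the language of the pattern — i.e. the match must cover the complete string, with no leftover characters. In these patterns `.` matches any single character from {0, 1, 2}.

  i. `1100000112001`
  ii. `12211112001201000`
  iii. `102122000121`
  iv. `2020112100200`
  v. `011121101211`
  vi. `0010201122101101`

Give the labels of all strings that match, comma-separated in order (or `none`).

i → no match
ii → no match
iii. `102122000121` → match
iv → no match
v. `011121101211` → match
vi → match

iii, v, vi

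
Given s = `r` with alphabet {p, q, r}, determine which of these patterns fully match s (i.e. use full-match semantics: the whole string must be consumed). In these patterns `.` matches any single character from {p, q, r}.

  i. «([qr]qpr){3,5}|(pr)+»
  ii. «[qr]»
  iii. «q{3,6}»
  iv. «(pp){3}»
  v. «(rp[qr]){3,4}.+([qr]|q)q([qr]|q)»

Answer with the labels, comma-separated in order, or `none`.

ii

i → no match
ii → match
iii → no match — must start with `q`
iv → no match — must start with `pp`
v → no match — must start with `rp`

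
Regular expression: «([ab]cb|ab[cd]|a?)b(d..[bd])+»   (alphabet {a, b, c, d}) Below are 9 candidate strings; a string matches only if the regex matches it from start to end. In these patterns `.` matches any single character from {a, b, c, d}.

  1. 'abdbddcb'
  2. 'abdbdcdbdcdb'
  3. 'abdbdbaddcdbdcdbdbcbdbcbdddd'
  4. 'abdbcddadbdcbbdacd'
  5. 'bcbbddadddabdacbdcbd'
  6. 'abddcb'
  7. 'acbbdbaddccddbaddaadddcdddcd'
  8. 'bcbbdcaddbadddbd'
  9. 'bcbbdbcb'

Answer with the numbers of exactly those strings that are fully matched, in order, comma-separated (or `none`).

1, 2, 3, 4, 5, 6, 7, 8, 9

1 → match
2 → match
3 → match
4 → match
5 → match
6 → match
7 → match
8 → match
9 → match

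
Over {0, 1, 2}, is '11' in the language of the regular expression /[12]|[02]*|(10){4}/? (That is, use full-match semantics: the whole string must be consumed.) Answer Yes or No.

No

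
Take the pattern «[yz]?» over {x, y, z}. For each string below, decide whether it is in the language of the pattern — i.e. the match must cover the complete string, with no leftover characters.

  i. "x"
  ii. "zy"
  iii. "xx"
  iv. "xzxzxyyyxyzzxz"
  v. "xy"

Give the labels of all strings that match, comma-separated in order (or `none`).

i → no match
ii → no match
iii → no match
iv → no match
v → no match

none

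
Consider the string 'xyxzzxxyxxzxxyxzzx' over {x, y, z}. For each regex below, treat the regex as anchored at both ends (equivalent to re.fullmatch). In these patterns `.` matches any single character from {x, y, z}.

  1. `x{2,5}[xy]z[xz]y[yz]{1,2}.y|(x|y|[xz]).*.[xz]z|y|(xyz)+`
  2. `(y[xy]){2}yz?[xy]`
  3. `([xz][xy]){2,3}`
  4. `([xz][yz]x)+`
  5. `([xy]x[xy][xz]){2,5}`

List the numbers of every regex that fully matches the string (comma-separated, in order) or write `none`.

1 → no match
2 → no match — must start with 'y'
3 → no match
4 → match
5 → no match

4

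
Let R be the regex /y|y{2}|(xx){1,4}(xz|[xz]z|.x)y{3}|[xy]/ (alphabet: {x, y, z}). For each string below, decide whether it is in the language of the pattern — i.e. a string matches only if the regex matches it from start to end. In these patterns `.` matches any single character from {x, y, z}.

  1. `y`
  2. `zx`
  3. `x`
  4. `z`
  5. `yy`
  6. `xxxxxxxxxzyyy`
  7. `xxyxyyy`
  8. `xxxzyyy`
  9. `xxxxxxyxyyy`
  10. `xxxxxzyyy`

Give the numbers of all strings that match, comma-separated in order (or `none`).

1, 3, 5, 6, 7, 8, 9, 10

1 → match
2 → no match
3 → match
4 → no match
5 → match
6 → match
7 → match
8 → match
9 → match
10 → match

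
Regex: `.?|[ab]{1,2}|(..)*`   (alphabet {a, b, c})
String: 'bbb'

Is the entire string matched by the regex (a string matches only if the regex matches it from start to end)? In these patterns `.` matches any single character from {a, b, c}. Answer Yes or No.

No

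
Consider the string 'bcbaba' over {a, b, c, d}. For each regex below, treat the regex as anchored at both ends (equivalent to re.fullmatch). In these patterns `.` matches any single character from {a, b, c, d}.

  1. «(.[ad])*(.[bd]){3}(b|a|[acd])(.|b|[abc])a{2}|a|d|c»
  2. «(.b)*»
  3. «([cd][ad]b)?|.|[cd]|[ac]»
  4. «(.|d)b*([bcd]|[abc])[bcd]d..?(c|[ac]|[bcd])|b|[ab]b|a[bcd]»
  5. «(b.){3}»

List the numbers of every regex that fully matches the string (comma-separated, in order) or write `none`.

5

1 → no match
2 → no match
3 → no match
4 → no match
5 → match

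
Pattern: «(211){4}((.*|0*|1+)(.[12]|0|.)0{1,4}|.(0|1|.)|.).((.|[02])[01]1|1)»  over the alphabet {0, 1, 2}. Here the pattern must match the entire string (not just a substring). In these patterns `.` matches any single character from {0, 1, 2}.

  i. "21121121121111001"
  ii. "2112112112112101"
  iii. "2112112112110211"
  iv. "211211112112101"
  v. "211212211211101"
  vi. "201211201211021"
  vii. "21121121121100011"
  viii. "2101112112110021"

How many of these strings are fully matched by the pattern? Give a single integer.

4

i → match
ii → match
iii → match
iv → no match
v → no match
vi → no match — must start with "211"
vii → match
viii → no match — must start with "211"
Total matched: 4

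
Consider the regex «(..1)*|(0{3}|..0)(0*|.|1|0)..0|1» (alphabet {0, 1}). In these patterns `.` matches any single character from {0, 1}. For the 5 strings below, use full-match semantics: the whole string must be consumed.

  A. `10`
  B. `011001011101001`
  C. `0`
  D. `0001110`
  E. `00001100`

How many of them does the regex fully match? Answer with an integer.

2

A → no match
B → match
C → no match
D → match
E → no match
Total matched: 2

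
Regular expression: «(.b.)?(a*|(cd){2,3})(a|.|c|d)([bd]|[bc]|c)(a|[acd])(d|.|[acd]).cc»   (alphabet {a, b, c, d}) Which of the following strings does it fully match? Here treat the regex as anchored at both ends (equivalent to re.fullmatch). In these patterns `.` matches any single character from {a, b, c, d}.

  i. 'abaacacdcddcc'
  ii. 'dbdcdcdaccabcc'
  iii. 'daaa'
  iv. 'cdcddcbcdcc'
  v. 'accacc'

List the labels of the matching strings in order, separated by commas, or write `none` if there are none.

ii

i → no match
ii → match
iii. 'daaa' → no match — must end with 'cc'
iv. 'cdcddcbcdcc' → no match
v. 'accacc' → no match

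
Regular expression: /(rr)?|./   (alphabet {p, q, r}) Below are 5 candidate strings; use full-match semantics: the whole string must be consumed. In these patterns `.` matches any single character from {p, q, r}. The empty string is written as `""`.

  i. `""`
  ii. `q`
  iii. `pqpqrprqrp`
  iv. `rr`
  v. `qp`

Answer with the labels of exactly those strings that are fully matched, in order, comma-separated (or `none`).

i, ii, iv

i → match
ii → match
iii → no match
iv → match
v → no match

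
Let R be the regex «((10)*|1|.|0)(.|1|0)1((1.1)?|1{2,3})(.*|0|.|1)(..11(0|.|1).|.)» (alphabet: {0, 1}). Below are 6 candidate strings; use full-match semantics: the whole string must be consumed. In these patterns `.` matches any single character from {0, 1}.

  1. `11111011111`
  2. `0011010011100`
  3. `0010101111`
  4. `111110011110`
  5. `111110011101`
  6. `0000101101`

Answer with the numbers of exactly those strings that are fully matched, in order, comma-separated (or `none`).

1 → match
2 → match
3 → match
4 → match
5 → match
6 → no match

1, 2, 3, 4, 5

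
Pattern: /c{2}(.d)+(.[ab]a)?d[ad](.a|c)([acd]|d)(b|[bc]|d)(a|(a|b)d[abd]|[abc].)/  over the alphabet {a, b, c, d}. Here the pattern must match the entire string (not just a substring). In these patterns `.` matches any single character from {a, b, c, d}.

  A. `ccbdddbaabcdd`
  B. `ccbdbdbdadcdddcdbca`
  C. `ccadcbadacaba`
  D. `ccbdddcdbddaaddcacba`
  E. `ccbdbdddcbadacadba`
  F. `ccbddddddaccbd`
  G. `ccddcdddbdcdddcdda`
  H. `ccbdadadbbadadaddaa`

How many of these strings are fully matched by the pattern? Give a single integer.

7

A → no match
B → match
C → match
D → match
E → match
F → match
G → match
H → match
Total matched: 7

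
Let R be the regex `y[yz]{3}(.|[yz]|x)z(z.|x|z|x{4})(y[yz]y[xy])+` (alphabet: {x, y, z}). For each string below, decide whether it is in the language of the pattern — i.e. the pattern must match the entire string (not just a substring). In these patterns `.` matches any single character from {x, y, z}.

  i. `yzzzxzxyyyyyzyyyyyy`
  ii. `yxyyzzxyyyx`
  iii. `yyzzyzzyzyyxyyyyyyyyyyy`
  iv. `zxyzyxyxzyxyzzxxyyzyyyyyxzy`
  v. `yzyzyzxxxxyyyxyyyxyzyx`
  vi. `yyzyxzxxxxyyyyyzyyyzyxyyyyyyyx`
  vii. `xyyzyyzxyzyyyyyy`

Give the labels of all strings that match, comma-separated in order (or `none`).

i → match
ii. `yxyyzzxyyyx` → no match
iii → no match
iv → no match — must start with `y`
v → match
vi → match
vii → no match — must start with `y`

i, v, vi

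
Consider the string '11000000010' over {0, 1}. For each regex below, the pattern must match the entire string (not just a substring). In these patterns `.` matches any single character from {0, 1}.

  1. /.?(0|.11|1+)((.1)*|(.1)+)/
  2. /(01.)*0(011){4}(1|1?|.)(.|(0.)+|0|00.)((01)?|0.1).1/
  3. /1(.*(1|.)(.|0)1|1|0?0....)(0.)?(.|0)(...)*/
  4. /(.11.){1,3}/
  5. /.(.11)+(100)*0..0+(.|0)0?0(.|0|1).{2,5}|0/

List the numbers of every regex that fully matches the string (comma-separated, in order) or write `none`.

1 → no match
2 → no match — must end with '1'
3 → match
4 → no match
5 → no match

3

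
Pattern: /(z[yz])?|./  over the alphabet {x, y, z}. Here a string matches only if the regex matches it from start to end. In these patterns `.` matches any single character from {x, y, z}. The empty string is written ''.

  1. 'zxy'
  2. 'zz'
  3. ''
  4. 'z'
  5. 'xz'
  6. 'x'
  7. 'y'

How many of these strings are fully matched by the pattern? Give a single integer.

5

1 → no match
2 → match
3 → match
4 → match
5 → no match
6 → match
7 → match
Total matched: 5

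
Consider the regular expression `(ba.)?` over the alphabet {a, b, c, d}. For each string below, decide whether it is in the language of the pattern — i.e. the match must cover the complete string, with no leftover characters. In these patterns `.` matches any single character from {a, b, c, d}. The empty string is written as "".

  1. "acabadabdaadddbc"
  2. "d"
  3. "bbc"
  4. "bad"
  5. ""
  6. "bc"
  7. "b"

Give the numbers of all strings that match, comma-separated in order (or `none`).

1 → no match
2 → no match
3 → no match
4 → match
5 → match
6 → no match
7 → no match

4, 5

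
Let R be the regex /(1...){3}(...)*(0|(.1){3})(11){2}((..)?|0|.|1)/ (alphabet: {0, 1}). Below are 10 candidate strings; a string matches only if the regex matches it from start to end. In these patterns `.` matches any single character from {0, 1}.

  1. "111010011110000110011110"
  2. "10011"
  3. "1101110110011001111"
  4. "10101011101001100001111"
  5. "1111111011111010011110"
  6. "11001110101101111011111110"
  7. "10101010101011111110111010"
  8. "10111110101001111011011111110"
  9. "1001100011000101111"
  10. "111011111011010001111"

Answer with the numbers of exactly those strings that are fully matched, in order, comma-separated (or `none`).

1, 4, 6, 8

1 → match
2 → no match
3 → no match
4 → match
5 → no match
6 → match
7 → no match
8 → match
9 → no match
10 → no match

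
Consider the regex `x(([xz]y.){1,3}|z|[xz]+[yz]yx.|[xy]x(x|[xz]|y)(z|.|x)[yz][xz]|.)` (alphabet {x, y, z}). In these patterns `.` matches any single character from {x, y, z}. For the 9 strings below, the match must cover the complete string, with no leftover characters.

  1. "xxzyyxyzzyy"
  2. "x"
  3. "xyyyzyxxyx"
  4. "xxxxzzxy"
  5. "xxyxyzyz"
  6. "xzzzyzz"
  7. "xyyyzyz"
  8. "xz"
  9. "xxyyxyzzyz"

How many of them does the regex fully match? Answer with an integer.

2

1 → no match
2 → no match
3 → no match
4 → no match
5 → no match
6 → no match
7 → no match
8 → match
9 → match
Total matched: 2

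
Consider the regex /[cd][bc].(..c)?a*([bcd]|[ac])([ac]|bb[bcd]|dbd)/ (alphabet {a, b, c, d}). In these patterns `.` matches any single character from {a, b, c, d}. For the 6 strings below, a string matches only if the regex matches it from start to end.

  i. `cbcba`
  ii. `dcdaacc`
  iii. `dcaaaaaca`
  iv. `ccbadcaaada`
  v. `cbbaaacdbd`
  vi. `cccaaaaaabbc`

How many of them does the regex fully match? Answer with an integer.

6

i → match
ii → match
iii → match
iv → match
v → match
vi → match
Total matched: 6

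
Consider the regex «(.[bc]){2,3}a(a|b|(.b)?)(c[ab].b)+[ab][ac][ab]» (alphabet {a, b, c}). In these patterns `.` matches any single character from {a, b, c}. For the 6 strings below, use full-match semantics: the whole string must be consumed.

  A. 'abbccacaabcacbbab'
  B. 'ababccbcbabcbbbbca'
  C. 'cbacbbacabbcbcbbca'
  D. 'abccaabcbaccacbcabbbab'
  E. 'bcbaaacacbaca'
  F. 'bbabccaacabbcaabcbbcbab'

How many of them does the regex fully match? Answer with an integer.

1

A → no match
B → no match
C → match
D → no match
E → no match
F → no match
Total matched: 1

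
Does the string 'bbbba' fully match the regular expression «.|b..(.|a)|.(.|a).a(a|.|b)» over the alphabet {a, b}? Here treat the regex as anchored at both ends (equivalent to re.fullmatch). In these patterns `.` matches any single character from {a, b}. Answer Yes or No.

No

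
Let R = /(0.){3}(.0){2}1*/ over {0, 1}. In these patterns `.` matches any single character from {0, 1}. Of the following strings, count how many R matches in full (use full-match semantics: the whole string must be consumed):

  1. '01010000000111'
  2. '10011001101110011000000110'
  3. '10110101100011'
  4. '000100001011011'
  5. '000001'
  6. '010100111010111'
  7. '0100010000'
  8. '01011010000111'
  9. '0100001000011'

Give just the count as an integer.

1

1 → no match
2 → no match — must start with '0'
3 → no match — must start with '0'
4 → no match
5 → no match
6 → no match
7 → match
8 → no match
9 → no match
Total matched: 1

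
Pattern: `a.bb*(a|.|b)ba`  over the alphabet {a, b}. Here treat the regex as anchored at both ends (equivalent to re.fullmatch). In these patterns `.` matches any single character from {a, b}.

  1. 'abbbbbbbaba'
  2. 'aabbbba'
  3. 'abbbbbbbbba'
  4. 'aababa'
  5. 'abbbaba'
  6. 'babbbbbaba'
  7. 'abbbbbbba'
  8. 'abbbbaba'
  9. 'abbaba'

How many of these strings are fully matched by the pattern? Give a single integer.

8

1 → match
2 → match
3 → match
4 → match
5 → match
6 → no match — must start with 'a'
7 → match
8 → match
9 → match
Total matched: 8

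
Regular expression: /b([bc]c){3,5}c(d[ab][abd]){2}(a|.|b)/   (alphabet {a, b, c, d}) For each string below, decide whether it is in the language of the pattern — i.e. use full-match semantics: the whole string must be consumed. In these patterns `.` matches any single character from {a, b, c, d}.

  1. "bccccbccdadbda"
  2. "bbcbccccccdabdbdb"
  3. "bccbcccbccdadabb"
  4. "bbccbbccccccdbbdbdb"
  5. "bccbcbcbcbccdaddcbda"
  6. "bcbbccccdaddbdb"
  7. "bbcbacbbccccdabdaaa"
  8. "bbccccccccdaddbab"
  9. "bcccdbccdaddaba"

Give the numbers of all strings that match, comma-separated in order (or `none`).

1 → no match
2 → match
3 → no match
4 → no match
5 → no match
6 → no match
7 → no match
8 → match
9 → no match

2, 8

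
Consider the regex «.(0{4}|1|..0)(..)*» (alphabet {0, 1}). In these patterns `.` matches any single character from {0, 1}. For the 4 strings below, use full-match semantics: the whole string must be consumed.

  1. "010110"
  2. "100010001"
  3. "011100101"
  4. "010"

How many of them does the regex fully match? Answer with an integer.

1. "010110" → match
2. "100010001" → no match
3. "011100101" → no match
4. "010" → no match
Total matched: 1

1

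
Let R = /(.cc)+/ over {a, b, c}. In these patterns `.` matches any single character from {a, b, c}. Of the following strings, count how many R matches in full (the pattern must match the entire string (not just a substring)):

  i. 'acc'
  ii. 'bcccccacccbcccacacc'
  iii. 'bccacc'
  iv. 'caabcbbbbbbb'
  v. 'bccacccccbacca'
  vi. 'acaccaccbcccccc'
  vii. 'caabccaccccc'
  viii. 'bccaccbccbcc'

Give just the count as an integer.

3

i → match
ii → no match
iii → match
iv → no match — must end with 'cc'
v → no match — must end with 'cc'
vi → no match
vii → no match
viii → match
Total matched: 3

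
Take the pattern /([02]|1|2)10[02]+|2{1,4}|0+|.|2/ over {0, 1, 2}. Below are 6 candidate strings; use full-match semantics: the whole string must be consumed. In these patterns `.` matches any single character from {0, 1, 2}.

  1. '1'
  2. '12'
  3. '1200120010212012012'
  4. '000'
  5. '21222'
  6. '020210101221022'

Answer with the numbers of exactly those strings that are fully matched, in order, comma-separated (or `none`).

1 → match
2 → no match
3 → no match
4 → match
5 → no match
6 → no match

1, 4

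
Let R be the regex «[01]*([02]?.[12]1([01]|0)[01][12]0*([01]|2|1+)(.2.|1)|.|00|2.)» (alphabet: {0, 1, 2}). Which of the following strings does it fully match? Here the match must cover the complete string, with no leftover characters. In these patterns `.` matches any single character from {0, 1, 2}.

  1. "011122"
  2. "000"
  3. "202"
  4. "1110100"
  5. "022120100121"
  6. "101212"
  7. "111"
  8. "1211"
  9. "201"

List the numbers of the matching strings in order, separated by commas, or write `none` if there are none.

1 → match
2 → match
3 → no match
4 → match
5 → no match
6 → no match
7 → match
8 → no match
9 → no match

1, 2, 4, 7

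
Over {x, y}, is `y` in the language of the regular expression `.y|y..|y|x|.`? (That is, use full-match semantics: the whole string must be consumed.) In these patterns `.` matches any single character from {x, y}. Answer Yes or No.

Yes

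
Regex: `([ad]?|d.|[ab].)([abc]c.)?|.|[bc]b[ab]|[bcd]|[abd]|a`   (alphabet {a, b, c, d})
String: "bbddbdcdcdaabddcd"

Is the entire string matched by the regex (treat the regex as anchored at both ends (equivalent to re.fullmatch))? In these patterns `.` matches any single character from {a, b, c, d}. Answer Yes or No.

No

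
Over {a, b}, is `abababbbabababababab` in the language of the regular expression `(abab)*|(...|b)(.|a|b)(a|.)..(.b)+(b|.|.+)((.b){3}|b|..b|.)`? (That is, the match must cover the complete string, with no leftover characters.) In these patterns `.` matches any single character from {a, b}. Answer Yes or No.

No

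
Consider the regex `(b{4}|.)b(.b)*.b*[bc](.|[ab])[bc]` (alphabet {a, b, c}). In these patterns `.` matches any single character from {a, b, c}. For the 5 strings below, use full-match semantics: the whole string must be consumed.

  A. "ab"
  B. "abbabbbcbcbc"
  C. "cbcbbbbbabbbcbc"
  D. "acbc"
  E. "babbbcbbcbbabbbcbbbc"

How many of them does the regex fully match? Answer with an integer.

A. "ab" → no match
B. "abbabbbcbcbc" → no match
C → match
D. "acbc" → no match
E → no match
Total matched: 1

1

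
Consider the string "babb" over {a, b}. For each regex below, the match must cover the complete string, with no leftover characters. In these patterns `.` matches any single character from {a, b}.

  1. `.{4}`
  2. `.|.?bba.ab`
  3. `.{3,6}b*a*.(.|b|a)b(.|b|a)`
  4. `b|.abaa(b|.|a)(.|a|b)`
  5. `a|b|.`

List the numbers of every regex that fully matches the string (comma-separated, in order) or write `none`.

1 → match
2 → no match
3 → no match
4 → no match
5 → no match

1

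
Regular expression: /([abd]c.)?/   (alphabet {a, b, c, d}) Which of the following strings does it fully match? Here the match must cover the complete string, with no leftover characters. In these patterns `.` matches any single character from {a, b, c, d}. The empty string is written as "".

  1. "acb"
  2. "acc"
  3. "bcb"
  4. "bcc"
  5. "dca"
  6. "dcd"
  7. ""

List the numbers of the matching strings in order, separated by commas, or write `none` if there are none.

1 → match
2 → match
3 → match
4 → match
5 → match
6 → match
7 → match

1, 2, 3, 4, 5, 6, 7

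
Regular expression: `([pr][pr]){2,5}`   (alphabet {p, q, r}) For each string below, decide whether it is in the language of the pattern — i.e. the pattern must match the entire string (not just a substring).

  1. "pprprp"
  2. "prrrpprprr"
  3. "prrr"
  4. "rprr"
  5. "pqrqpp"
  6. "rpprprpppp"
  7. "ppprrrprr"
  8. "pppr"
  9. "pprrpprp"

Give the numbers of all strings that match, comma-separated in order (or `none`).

1. "pprprp" → match
2. "prrrpprprr" → match
3. "prrr" → match
4. "rprr" → match
5. "pqrqpp" → no match
6. "rpprprpppp" → match
7. "ppprrrprr" → no match
8. "pppr" → match
9. "pprrpprp" → match

1, 2, 3, 4, 6, 8, 9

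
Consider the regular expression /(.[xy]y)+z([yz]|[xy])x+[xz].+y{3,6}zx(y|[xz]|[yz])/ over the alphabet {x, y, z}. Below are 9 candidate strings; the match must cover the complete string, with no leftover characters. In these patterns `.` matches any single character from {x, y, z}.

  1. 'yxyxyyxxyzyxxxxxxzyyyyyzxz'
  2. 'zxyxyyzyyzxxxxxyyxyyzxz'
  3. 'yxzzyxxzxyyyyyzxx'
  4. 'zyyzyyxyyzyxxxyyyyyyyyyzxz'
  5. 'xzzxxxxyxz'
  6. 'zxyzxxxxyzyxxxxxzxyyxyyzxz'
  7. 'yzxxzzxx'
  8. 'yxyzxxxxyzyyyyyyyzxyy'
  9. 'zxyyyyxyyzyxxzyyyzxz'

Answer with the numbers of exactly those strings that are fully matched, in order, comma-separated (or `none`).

1, 4, 9

1 → match
2 → no match
3 → no match
4 → match
5 → no match
6 → no match
7 → no match
8 → no match
9 → match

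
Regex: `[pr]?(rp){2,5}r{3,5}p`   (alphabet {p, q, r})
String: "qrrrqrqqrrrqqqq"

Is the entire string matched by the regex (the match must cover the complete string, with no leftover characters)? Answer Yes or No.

Every match must end with "rp", but "qrrrqrqqrrrqqqq" does not.

No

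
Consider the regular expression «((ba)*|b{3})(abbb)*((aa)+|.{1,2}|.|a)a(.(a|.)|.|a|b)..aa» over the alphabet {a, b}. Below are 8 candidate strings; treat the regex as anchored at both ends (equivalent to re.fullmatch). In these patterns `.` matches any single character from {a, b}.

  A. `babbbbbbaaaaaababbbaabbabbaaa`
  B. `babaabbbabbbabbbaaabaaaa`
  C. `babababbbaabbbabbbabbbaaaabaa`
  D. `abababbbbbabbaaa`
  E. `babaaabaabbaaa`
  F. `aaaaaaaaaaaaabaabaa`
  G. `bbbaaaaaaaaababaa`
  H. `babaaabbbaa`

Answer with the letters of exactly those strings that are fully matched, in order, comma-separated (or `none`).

B, F, G, H

A → no match
B → match
C → no match
D → no match
E → no match
F → match
G → match
H → match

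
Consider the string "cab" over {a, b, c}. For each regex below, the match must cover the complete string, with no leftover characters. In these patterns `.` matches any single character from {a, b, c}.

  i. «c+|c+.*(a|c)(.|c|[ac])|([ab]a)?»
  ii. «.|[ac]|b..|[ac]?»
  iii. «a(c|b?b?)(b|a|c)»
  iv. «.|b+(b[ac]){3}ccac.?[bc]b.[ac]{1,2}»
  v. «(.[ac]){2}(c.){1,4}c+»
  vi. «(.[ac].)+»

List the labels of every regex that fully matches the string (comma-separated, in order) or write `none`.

i → match
ii → no match
iii → no match — must start with "a"
iv → no match
v → no match — must end with "c"
vi → match

i, vi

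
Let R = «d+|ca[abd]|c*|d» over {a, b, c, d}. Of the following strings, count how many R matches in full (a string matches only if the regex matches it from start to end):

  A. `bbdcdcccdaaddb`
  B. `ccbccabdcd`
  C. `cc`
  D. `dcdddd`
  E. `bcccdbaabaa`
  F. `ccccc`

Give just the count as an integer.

A → no match
B → no match
C → match
D → no match
E → no match
F → match
Total matched: 2

2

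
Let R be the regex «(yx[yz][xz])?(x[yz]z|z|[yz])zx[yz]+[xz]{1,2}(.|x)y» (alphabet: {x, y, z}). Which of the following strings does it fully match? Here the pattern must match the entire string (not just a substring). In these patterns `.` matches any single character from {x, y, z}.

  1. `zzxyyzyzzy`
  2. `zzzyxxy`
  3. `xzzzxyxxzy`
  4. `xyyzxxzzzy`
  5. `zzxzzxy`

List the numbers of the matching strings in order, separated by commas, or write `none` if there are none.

1, 3, 5

1 → match
2 → no match
3 → match
4 → no match
5 → match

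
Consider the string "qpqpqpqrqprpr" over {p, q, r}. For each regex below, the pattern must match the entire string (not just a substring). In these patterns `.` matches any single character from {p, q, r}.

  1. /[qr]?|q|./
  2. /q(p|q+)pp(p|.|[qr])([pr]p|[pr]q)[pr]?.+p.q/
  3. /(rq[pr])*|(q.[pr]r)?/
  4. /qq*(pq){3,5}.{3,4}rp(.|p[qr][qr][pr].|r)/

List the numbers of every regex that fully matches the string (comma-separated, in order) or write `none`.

1 → no match
2 → no match — must end with "q"
3 → no match
4 → match

4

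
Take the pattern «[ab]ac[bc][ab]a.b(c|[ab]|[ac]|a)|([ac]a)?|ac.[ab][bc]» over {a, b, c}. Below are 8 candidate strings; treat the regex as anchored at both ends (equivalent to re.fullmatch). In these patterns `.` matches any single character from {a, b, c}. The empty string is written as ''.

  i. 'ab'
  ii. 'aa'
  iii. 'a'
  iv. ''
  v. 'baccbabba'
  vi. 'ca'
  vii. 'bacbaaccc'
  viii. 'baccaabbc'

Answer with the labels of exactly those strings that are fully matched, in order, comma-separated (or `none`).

i. 'ab' → no match
ii. 'aa' → match
iii. 'a' → no match
iv. '' → match
v. 'baccbabba' → match
vi. 'ca' → match
vii. 'bacbaaccc' → no match
viii. 'baccaabbc' → match

ii, iv, v, vi, viii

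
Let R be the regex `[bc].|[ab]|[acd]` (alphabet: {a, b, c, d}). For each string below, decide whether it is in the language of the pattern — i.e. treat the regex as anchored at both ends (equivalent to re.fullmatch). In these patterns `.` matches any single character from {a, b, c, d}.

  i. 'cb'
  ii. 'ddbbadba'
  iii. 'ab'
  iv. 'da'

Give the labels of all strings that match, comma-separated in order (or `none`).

i

i → match
ii → no match
iii → no match
iv → no match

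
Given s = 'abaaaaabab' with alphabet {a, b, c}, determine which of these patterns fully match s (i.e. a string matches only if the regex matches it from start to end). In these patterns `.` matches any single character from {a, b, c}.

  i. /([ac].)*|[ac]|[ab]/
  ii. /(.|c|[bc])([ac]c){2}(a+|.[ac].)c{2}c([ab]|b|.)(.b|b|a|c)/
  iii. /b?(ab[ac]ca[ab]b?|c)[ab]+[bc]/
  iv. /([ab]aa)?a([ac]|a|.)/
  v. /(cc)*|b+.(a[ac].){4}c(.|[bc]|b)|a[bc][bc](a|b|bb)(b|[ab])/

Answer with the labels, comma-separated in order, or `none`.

i

i → match
ii → no match
iii → no match
iv → no match
v → no match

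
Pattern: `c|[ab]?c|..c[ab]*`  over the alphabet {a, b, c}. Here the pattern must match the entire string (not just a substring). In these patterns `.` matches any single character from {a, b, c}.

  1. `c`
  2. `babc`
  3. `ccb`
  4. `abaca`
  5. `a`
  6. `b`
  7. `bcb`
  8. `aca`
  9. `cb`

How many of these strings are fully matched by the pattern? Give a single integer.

1 → match
2 → no match
3 → no match
4 → no match
5 → no match
6 → no match
7 → no match
8 → no match
9 → no match
Total matched: 1

1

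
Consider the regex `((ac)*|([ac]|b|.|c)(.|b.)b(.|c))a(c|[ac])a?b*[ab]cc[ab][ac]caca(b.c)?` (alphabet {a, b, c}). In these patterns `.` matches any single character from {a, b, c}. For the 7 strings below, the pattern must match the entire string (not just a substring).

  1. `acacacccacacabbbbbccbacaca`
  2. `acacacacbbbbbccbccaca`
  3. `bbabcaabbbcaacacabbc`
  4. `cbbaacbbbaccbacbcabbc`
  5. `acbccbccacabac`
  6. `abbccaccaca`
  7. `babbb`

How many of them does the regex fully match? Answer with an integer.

1 → no match
2 → match
3 → no match
4 → no match
5 → match
6 → no match
7 → no match
Total matched: 2

2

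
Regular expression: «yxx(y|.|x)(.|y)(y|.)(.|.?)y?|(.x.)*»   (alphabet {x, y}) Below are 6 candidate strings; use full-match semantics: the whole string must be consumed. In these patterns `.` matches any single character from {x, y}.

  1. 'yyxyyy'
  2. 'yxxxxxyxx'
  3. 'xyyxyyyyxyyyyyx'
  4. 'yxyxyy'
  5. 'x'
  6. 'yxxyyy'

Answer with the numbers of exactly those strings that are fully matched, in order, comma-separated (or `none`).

1 → no match
2 → match
3 → no match
4 → no match
5 → no match
6 → match

2, 6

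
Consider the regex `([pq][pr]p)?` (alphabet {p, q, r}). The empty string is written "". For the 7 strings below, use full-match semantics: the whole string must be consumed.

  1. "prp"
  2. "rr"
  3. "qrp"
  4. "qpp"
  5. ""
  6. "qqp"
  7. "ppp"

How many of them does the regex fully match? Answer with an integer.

5

1 → match
2 → no match
3 → match
4 → match
5 → match
6 → no match
7 → match
Total matched: 5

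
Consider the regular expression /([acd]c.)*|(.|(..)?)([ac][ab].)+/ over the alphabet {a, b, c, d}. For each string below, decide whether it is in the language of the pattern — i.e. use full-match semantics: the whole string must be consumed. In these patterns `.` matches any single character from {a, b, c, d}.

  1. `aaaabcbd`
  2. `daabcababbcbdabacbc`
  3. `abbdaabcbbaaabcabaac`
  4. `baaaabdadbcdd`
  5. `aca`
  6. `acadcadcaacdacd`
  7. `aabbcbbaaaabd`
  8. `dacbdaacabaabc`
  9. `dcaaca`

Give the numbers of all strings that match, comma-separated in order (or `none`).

1, 2, 5, 6, 7, 8, 9

1. `aaaabcbd` → match
2 → match
3 → no match
4 → no match
5. `aca` → match
6 → match
7 → match
8 → match
9. `dcaaca` → match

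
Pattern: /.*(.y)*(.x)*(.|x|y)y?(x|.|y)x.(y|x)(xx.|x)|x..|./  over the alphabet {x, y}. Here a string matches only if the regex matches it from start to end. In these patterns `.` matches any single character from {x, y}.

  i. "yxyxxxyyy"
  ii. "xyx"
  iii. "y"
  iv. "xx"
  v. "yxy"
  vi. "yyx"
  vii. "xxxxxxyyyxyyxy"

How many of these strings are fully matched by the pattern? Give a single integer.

2

i. "yxyxxxyyy" → no match
ii. "xyx" → match
iii. "y" → match
iv. "xx" → no match
v. "yxy" → no match
vi. "yyx" → no match
vii → no match
Total matched: 2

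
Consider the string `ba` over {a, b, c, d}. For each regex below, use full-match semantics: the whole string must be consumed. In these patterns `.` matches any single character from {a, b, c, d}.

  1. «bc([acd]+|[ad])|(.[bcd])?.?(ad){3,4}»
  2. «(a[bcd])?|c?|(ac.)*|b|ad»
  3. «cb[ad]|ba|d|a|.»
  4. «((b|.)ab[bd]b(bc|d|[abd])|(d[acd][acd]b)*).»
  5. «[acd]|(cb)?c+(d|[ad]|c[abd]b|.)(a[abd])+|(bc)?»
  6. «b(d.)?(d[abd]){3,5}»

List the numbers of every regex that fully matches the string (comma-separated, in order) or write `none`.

3

1 → no match
2 → no match
3 → match
4 → no match
5 → no match
6 → no match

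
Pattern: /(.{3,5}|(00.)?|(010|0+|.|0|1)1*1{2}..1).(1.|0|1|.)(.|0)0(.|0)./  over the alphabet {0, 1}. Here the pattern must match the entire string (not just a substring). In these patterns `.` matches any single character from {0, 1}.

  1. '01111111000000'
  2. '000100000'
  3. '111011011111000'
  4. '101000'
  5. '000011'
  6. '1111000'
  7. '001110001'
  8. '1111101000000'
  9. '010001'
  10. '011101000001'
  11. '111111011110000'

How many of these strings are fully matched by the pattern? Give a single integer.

1 → match
2 → match
3 → no match
4 → match
5 → match
6 → match
7 → match
8 → match
9 → match
10 → match
11 → match
Total matched: 10

10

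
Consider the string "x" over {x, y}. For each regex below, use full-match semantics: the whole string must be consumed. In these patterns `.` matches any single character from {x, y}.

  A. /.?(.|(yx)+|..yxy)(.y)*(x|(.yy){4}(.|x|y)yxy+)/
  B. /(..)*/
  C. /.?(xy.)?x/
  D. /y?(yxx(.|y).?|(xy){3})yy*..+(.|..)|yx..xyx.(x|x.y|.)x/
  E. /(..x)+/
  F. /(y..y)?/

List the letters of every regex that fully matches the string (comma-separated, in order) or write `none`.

A → no match
B → no match
C → match
D → no match
E → no match
F → no match

C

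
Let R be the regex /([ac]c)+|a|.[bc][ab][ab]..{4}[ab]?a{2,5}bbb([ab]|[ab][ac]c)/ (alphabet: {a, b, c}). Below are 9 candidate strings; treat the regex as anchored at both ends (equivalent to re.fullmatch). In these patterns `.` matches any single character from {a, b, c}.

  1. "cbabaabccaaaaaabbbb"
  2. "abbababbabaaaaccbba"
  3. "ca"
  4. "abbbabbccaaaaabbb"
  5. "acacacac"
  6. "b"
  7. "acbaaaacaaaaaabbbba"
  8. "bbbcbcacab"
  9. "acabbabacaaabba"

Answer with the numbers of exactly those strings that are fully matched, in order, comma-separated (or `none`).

1, 5

1 → match
2 → no match
3. "ca" → no match
4 → no match
5. "acacacac" → match
6. "b" → no match
7 → no match
8. "bbbcbcacab" → no match
9 → no match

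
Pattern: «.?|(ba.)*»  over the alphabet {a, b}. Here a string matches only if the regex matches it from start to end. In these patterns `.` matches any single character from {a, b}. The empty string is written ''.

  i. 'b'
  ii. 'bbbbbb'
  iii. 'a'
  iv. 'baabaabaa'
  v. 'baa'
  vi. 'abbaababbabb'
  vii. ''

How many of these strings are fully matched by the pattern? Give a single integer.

i → match
ii → no match
iii → match
iv → match
v → match
vi → no match
vii → match
Total matched: 5

5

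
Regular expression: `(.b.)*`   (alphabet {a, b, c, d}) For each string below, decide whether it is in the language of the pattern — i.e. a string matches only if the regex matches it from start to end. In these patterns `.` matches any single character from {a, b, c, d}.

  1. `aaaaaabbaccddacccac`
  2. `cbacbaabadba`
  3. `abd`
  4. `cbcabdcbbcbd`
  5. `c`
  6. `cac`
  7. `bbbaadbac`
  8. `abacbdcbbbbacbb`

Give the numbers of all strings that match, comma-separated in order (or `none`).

1 → no match
2 → match
3 → match
4 → match
5 → no match
6 → no match
7 → no match
8 → match

2, 3, 4, 8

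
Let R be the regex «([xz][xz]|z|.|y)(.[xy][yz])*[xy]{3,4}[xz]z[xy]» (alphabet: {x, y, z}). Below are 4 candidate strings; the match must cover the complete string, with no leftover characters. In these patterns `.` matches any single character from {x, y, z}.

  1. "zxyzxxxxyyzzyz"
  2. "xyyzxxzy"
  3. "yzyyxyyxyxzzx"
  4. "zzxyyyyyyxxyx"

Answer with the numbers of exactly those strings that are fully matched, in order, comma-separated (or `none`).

3

1 → no match
2 → no match
3 → match
4 → no match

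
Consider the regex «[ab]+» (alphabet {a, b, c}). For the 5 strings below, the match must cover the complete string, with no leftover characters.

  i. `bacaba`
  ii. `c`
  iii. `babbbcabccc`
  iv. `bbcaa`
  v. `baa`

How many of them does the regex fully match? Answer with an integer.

i → no match
ii → no match
iii → no match
iv → no match
v → match
Total matched: 1

1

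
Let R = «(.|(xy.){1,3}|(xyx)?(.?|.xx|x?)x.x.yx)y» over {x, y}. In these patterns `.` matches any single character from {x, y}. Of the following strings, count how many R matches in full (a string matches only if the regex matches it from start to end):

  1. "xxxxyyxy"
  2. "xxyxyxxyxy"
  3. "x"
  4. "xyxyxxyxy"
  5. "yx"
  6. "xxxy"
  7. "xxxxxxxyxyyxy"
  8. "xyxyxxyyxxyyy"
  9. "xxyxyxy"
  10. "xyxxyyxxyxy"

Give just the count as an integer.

1

1 → match
2 → no match
3 → no match — must end with "y"
4 → no match
5 → no match — must end with "y"
6 → no match
7 → no match
8 → no match
9 → no match
10 → no match
Total matched: 1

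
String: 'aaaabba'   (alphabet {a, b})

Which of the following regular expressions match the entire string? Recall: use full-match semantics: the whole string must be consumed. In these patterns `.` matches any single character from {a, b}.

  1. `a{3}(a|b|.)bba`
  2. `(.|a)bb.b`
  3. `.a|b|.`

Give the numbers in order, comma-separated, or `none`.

1

1 → match
2 → no match — must end with 'b'
3 → no match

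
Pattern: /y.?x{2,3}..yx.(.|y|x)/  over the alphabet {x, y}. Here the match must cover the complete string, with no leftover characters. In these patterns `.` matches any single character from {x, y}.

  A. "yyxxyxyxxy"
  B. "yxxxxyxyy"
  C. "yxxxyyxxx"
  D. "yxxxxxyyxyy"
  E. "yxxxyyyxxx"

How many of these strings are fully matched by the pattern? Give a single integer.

A → match
B → match
C → match
D → match
E → match
Total matched: 5

5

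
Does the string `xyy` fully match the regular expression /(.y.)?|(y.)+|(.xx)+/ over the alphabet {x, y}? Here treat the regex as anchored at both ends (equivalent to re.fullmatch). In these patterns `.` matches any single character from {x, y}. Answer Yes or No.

Yes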